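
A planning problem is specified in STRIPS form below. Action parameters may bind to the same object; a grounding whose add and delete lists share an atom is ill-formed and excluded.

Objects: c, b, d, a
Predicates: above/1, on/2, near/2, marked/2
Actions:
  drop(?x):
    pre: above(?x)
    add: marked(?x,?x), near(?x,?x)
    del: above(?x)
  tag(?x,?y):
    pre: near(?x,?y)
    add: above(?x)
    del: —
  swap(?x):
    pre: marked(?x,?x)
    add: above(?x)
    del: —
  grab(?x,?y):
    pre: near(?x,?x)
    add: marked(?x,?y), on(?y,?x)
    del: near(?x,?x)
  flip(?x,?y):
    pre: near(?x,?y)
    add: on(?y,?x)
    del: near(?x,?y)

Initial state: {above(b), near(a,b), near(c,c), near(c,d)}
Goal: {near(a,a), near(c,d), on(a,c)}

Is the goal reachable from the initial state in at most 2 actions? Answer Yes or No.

No

1. tag(a,b)  →  {above(a), above(b), near(a,b), near(c,c), near(c,d)}
2. drop(a)  →  {above(b), marked(a,a), near(a,a), near(a,b), near(c,c), near(c,d)}
3. grab(c,a)  →  {above(b), marked(a,a), marked(c,a), near(a,a), near(a,b), near(c,d), on(a,c)}
optimal plan length = 3; 3 > 2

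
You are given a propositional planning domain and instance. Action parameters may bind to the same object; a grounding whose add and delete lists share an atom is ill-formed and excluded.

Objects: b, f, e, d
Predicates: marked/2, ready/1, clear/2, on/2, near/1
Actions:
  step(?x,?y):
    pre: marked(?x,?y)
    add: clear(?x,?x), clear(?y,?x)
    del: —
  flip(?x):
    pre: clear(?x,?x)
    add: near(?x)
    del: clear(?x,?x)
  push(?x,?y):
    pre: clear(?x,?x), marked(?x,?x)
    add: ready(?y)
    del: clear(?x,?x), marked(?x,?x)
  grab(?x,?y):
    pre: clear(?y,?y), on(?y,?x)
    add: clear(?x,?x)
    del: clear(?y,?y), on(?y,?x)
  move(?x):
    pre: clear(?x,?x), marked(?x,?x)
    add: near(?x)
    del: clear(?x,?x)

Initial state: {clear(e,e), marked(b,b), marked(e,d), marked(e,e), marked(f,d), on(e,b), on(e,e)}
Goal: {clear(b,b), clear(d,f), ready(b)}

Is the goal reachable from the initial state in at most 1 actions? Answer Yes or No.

No

1. step(b,b)  →  {clear(b,b), clear(e,e), marked(b,b), marked(e,d), marked(e,e), marked(f,d), on(e,b), on(e,e)}
2. step(f,d)  →  {clear(b,b), clear(d,f), clear(e,e), clear(f,f), marked(b,b), marked(e,d), marked(e,e), marked(f,d), on(e,b), on(e,e)}
3. push(e,b)  →  {clear(b,b), clear(d,f), clear(f,f), marked(b,b), marked(e,d), marked(f,d), on(e,b), on(e,e), ready(b)}
optimal plan length = 3; 3 > 1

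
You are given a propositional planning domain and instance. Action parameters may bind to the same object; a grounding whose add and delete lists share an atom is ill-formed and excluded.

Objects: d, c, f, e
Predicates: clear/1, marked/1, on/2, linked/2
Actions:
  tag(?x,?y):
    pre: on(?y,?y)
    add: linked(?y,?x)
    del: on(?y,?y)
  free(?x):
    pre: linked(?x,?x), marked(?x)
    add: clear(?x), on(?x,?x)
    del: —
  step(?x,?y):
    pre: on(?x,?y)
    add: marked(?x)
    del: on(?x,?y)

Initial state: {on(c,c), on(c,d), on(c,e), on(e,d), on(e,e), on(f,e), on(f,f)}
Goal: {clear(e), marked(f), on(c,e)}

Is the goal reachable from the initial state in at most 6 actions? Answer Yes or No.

Yes

1. tag(e,e)  →  {linked(e,e), on(c,c), on(c,d), on(c,e), on(e,d), on(f,e), on(f,f)}
2. step(f,f)  →  {linked(e,e), marked(f), on(c,c), on(c,d), on(c,e), on(e,d), on(f,e)}
3. step(e,d)  →  {linked(e,e), marked(e), marked(f), on(c,c), on(c,d), on(c,e), on(f,e)}
4. free(e)  →  {clear(e), linked(e,e), marked(e), marked(f), on(c,c), on(c,d), on(c,e), on(e,e), on(f,e)}
optimal plan length = 4; 4 ≤ 6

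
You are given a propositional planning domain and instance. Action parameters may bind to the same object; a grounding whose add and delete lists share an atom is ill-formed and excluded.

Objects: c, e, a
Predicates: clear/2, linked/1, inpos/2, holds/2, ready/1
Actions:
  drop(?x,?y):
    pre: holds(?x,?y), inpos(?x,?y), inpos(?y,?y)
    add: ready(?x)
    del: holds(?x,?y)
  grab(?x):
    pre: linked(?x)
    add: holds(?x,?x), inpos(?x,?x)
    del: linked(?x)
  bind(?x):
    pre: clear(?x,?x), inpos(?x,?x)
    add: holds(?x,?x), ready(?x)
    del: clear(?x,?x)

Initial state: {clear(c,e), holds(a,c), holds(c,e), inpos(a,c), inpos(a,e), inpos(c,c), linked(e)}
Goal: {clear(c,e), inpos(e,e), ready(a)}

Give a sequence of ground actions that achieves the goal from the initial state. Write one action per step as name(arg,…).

drop(a,c); grab(e)

1. drop(a,c)  →  {clear(c,e), holds(c,e), inpos(a,c), inpos(a,e), inpos(c,c), linked(e), ready(a)}
2. grab(e)  →  {clear(c,e), holds(c,e), holds(e,e), inpos(a,c), inpos(a,e), inpos(c,c), inpos(e,e), ready(a)}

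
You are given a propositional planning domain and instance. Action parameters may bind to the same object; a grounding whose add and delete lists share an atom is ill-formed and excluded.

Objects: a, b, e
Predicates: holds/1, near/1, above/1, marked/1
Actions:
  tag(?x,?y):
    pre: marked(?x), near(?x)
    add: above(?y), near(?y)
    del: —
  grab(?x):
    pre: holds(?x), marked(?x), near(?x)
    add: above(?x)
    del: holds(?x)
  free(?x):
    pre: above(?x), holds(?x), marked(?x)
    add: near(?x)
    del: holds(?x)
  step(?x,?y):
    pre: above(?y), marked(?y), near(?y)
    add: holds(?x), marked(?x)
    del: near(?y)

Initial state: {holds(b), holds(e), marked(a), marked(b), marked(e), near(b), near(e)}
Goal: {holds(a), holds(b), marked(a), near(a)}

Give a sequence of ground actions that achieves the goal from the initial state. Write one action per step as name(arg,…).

tag(b,a); tag(a,b); step(a,b)

1. tag(b,a)  →  {above(a), holds(b), holds(e), marked(a), marked(b), marked(e), near(a), near(b), near(e)}
2. tag(a,b)  →  {above(a), above(b), holds(b), holds(e), marked(a), marked(b), marked(e), near(a), near(b), near(e)}
3. step(a,b)  →  {above(a), above(b), holds(a), holds(b), holds(e), marked(a), marked(b), marked(e), near(a), near(e)}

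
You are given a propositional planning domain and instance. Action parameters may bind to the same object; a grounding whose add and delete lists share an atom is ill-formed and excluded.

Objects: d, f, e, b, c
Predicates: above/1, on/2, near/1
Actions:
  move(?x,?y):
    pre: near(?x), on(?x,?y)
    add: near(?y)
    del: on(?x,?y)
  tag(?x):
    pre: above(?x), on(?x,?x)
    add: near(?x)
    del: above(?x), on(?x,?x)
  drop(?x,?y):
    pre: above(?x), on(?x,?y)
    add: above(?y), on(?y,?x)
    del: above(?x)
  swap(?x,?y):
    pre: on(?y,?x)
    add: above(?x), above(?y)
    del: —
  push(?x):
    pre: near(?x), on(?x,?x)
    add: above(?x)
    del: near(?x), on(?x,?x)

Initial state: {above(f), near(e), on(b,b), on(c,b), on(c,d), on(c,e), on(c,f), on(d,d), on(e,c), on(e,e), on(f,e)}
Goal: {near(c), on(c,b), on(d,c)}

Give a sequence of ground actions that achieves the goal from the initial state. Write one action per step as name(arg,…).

1. move(e,c)  →  {above(f), near(c), near(e), on(b,b), on(c,b), on(c,d), on(c,e), on(c,f), on(d,d), on(e,e), on(f,e)}
2. swap(d,c)  →  {above(c), above(d), above(f), near(c), near(e), on(b,b), on(c,b), on(c,d), on(c,e), on(c,f), on(d,d), on(e,e), on(f,e)}
3. drop(c,d)  →  {above(d), above(f), near(c), near(e), on(b,b), on(c,b), on(c,d), on(c,e), on(c,f), on(d,c), on(d,d), on(e,e), on(f,e)}

move(e,c); swap(d,c); drop(c,d)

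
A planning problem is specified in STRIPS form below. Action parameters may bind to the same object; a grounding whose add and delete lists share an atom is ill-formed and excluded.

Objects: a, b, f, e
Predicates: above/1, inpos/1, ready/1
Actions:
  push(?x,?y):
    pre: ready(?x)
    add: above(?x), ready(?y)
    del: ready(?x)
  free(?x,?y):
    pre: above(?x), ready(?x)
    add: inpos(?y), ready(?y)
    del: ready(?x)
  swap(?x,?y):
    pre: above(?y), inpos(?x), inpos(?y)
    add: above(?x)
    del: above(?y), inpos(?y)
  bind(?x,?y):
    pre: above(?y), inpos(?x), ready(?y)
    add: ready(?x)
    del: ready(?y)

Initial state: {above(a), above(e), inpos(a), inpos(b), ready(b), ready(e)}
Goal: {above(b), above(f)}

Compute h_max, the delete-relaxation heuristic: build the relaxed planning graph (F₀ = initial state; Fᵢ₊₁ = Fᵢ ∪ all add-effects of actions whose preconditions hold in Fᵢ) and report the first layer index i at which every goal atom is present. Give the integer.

F0 = init (6 atoms)
F1 = F0 ∪ {above(b), inpos(f), ready(a), ready(f)}  (10 atoms)
F2 = F1 ∪ {above(f), inpos(e)}  (12 atoms)
goal ⊆ F2  ⇒  h_max = 2

2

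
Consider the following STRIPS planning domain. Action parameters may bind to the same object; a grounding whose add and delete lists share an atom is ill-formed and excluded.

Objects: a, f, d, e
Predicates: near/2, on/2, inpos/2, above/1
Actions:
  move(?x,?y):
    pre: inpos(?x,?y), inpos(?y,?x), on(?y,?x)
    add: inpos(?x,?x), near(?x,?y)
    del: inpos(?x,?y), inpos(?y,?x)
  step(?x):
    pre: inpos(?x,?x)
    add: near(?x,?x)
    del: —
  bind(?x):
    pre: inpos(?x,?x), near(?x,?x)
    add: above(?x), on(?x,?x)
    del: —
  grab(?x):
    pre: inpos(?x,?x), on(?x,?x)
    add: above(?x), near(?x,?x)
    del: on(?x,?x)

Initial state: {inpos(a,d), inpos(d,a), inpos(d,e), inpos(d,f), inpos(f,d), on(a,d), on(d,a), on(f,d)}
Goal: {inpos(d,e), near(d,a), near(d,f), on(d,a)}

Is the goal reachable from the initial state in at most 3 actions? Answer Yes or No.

Yes

1. move(d,a)  →  {inpos(d,d), inpos(d,e), inpos(d,f), inpos(f,d), near(d,a), on(a,d), on(d,a), on(f,d)}
2. move(d,f)  →  {inpos(d,d), inpos(d,e), near(d,a), near(d,f), on(a,d), on(d,a), on(f,d)}
optimal plan length = 2; 2 ≤ 3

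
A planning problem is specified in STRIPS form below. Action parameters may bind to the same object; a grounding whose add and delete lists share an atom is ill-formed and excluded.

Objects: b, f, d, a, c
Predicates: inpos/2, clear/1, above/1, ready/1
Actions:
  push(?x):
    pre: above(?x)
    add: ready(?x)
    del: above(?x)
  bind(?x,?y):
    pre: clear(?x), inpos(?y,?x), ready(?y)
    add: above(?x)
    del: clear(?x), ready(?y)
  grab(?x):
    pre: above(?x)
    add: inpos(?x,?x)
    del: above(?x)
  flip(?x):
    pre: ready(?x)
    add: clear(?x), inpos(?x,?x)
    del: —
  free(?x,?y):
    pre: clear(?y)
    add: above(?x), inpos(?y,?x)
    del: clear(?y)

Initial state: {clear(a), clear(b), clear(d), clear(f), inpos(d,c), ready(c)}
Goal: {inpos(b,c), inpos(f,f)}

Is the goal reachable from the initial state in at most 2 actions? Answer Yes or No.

Yes

1. free(f,f)  →  {above(f), clear(a), clear(b), clear(d), inpos(d,c), inpos(f,f), ready(c)}
2. free(c,b)  →  {above(c), above(f), clear(a), clear(d), inpos(b,c), inpos(d,c), inpos(f,f), ready(c)}
optimal plan length = 2; 2 ≤ 2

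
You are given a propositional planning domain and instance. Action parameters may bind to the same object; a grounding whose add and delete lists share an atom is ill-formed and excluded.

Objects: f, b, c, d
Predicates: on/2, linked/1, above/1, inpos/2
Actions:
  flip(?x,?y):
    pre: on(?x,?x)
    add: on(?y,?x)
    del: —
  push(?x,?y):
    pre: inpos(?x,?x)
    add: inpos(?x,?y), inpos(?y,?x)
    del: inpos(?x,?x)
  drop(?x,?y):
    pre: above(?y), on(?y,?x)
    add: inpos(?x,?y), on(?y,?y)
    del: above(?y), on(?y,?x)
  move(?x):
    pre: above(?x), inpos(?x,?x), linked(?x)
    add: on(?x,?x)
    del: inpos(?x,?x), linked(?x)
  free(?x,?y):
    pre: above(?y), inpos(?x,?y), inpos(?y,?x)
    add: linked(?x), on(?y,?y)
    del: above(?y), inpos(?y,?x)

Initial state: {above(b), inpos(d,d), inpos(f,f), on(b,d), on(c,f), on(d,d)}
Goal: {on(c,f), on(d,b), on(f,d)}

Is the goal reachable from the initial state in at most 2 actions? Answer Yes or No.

No

1. flip(d,f)  →  {above(b), inpos(d,d), inpos(f,f), on(b,d), on(c,f), on(d,d), on(f,d)}
2. drop(d,b)  →  {inpos(d,b), inpos(d,d), inpos(f,f), on(b,b), on(c,f), on(d,d), on(f,d)}
3. flip(b,d)  →  {inpos(d,b), inpos(d,d), inpos(f,f), on(b,b), on(c,f), on(d,b), on(d,d), on(f,d)}
optimal plan length = 3; 3 > 2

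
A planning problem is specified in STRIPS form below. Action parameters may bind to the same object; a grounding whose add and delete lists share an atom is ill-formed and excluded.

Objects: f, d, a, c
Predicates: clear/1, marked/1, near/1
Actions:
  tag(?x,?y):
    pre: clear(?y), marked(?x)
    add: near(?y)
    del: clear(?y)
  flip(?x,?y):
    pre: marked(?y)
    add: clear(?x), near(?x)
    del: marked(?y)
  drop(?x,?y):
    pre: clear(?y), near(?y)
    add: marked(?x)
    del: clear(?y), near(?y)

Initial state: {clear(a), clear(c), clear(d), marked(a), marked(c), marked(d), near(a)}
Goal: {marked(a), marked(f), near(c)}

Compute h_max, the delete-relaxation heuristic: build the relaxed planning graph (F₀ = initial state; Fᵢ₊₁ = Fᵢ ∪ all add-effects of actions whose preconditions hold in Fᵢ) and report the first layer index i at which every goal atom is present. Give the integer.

1

F0 = init (7 atoms)
F1 = F0 ∪ {clear(f), marked(f), near(c), near(d), near(f)}  (12 atoms)
goal ⊆ F1  ⇒  h_max = 1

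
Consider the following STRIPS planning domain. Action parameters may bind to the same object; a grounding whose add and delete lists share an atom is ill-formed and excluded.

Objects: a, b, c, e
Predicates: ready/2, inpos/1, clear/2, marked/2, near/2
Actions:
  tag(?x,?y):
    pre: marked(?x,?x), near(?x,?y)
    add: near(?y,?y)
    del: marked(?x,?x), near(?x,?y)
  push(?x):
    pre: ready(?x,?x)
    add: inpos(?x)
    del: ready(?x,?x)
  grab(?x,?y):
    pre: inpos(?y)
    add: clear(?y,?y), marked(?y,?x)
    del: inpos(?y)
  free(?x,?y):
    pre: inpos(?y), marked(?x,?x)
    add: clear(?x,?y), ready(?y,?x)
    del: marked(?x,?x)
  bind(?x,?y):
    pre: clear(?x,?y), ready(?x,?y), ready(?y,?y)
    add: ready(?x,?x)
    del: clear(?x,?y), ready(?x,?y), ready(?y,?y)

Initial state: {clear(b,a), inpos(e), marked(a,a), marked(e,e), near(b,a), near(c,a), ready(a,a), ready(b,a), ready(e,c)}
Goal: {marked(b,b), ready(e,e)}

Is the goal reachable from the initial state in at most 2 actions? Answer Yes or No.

No

1. free(e,e)  →  {clear(b,a), clear(e,e), inpos(e), marked(a,a), near(b,a), near(c,a), ready(a,a), ready(b,a), ready(e,c), ready(e,e)}
2. bind(b,a)  →  {clear(e,e), inpos(e), marked(a,a), near(b,a), near(c,a), ready(b,b), ready(e,c), ready(e,e)}
3. push(b)  →  {clear(e,e), inpos(b), inpos(e), marked(a,a), near(b,a), near(c,a), ready(e,c), ready(e,e)}
4. grab(b,b)  →  {clear(b,b), clear(e,e), inpos(e), marked(a,a), marked(b,b), near(b,a), near(c,a), ready(e,c), ready(e,e)}
optimal plan length = 4; 4 > 2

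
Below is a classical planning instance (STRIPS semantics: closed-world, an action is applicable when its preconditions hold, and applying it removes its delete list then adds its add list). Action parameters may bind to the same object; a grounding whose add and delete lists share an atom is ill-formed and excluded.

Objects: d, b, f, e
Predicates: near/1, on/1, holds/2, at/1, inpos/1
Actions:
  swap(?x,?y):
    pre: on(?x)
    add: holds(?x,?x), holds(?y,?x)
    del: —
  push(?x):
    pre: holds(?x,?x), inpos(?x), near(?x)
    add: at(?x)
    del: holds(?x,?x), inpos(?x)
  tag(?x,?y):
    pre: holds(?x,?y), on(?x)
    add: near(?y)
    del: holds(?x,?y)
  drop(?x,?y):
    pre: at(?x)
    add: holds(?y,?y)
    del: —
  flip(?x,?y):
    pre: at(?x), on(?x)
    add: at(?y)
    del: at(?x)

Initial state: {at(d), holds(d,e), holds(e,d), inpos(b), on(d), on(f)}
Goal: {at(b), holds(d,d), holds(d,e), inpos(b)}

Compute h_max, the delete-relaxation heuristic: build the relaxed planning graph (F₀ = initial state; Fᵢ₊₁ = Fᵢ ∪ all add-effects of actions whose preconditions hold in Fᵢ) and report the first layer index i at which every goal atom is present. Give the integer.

1

F0 = init (6 atoms)
F1 = F0 ∪ {at(b), at(e), at(f), holds(b,b), holds(b,d), holds(b,f), holds(d,d), holds(d,f), holds(e,e), holds(e,f), holds(f,d), holds(f,f), near(e)}  (19 atoms)
goal ⊆ F1  ⇒  h_max = 1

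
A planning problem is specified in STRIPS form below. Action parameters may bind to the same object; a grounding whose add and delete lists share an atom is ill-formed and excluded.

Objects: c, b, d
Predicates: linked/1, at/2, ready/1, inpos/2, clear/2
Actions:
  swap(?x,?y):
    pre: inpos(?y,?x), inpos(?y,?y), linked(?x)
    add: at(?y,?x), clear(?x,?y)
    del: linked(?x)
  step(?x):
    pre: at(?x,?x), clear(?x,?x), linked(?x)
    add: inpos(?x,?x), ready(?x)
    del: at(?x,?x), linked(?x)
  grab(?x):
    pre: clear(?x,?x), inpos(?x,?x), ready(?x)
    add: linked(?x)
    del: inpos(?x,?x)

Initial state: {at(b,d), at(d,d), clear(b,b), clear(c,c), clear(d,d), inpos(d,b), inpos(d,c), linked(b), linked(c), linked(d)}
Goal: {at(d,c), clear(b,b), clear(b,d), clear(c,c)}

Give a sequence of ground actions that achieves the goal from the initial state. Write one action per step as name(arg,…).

1. step(d)  →  {at(b,d), clear(b,b), clear(c,c), clear(d,d), inpos(d,b), inpos(d,c), inpos(d,d), linked(b), linked(c), ready(d)}
2. swap(c,d)  →  {at(b,d), at(d,c), clear(b,b), clear(c,c), clear(c,d), clear(d,d), inpos(d,b), inpos(d,c), inpos(d,d), linked(b), ready(d)}
3. swap(b,d)  →  {at(b,d), at(d,b), at(d,c), clear(b,b), clear(b,d), clear(c,c), clear(c,d), clear(d,d), inpos(d,b), inpos(d,c), inpos(d,d), ready(d)}

step(d); swap(c,d); swap(b,d)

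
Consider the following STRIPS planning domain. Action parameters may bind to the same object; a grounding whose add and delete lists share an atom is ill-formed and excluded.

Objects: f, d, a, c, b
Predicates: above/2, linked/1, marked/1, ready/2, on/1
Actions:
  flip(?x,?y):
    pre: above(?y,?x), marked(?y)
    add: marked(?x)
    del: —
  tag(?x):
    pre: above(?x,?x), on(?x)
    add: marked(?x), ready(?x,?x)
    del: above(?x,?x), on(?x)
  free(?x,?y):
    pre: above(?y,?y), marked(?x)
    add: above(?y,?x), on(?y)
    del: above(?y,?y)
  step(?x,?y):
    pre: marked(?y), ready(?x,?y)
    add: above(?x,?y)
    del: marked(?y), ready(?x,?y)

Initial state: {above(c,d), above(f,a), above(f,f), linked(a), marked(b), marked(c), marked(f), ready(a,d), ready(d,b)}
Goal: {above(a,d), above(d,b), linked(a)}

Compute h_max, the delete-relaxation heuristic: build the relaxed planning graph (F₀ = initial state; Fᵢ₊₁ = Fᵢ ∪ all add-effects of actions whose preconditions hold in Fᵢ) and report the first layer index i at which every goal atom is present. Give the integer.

F0 = init (9 atoms)
F1 = F0 ∪ {above(d,b), above(f,b), above(f,c), marked(a), marked(d), on(f)}  (15 atoms)
F2 = F1 ∪ {above(a,d), above(f,d), ready(f,f)}  (18 atoms)
goal ⊆ F2  ⇒  h_max = 2

2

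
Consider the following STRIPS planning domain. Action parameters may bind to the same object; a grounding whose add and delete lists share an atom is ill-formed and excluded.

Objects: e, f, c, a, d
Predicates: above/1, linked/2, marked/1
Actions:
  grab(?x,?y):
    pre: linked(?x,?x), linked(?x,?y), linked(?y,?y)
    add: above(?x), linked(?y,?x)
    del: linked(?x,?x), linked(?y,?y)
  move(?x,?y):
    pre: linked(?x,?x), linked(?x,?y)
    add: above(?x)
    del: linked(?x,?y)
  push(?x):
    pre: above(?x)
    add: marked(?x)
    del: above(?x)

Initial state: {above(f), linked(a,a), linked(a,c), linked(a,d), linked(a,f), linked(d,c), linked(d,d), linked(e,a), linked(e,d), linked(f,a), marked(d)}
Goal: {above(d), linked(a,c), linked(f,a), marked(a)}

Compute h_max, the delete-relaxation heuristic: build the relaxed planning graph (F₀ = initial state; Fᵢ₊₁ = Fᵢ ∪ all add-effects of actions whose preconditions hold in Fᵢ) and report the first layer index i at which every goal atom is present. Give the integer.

F0 = init (11 atoms)
F1 = F0 ∪ {above(a), above(d), linked(d,a), marked(f)}  (15 atoms)
F2 = F1 ∪ {marked(a)}  (16 atoms)
goal ⊆ F2  ⇒  h_max = 2

2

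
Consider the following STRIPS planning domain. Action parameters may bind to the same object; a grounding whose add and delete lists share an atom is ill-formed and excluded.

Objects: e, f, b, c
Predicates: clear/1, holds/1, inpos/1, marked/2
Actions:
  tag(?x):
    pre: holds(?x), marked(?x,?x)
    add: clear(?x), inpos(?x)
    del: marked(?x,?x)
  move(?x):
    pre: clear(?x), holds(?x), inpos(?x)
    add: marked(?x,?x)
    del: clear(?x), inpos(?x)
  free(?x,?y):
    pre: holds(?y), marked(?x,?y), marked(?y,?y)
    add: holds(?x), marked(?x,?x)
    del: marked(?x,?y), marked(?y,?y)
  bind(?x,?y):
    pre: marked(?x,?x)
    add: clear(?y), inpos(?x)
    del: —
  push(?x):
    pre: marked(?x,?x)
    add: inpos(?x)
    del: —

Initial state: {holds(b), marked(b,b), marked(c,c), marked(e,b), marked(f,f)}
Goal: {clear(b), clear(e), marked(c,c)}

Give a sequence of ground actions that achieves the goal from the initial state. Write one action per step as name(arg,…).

1. tag(b)  →  {clear(b), holds(b), inpos(b), marked(c,c), marked(e,b), marked(f,f)}
2. bind(f,e)  →  {clear(b), clear(e), holds(b), inpos(b), inpos(f), marked(c,c), marked(e,b), marked(f,f)}

tag(b); bind(f,e)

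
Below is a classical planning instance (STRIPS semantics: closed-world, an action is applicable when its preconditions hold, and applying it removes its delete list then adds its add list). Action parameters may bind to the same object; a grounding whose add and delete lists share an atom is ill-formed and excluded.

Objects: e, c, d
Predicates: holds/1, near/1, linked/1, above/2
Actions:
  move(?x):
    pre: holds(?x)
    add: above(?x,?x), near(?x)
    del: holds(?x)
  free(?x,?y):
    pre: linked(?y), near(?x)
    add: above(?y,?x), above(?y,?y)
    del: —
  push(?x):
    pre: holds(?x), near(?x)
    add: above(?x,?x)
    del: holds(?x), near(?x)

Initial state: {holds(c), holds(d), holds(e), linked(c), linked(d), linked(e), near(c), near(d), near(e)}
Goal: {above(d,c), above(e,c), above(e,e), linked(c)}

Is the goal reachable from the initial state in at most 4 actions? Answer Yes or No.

1. free(c,e)  →  {above(e,c), above(e,e), holds(c), holds(d), holds(e), linked(c), linked(d), linked(e), near(c), near(d), near(e)}
2. free(c,d)  →  {above(d,c), above(d,d), above(e,c), above(e,e), holds(c), holds(d), holds(e), linked(c), linked(d), linked(e), near(c), near(d), near(e)}
optimal plan length = 2; 2 ≤ 4

Yes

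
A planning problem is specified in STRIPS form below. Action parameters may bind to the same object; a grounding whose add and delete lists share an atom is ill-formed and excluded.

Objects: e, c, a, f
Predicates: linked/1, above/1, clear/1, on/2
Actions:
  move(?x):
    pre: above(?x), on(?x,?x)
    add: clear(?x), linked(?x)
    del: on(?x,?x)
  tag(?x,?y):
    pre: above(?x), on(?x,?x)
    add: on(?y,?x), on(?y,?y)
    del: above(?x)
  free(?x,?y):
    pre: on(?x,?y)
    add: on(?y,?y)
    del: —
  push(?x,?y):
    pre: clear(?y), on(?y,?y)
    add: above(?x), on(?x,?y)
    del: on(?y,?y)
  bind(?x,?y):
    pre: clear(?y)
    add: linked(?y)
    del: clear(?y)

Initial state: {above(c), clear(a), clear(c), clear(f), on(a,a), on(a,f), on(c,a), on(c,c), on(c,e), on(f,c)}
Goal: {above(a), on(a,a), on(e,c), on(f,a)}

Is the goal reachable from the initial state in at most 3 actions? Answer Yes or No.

No

1. tag(c,e)  →  {clear(a), clear(c), clear(f), on(a,a), on(a,f), on(c,a), on(c,c), on(c,e), on(e,c), on(e,e), on(f,c)}
2. push(a,c)  →  {above(a), clear(a), clear(c), clear(f), on(a,a), on(a,c), on(a,f), on(c,a), on(c,e), on(e,c), on(e,e), on(f,c)}
3. tag(a,f)  →  {clear(a), clear(c), clear(f), on(a,a), on(a,c), on(a,f), on(c,a), on(c,e), on(e,c), on(e,e), on(f,a), on(f,c), on(f,f)}
4. push(a,f)  →  {above(a), clear(a), clear(c), clear(f), on(a,a), on(a,c), on(a,f), on(c,a), on(c,e), on(e,c), on(e,e), on(f,a), on(f,c)}
optimal plan length = 4; 4 > 3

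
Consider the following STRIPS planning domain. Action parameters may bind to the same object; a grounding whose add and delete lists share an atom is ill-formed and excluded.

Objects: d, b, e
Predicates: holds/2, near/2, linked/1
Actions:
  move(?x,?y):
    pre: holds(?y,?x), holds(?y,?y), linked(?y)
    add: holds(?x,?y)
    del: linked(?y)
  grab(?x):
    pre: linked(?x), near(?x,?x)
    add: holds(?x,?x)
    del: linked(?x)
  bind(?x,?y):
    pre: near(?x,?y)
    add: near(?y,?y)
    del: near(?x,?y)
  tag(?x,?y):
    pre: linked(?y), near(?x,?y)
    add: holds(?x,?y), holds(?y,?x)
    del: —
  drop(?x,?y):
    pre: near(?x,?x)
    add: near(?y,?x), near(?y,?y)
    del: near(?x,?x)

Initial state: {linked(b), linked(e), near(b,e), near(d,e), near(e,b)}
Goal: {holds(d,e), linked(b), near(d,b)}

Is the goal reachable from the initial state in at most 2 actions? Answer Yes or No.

No

1. bind(e,b)  →  {linked(b), linked(e), near(b,b), near(b,e), near(d,e)}
2. tag(d,e)  →  {holds(d,e), holds(e,d), linked(b), linked(e), near(b,b), near(b,e), near(d,e)}
3. drop(b,d)  →  {holds(d,e), holds(e,d), linked(b), linked(e), near(b,e), near(d,b), near(d,d), near(d,e)}
optimal plan length = 3; 3 > 2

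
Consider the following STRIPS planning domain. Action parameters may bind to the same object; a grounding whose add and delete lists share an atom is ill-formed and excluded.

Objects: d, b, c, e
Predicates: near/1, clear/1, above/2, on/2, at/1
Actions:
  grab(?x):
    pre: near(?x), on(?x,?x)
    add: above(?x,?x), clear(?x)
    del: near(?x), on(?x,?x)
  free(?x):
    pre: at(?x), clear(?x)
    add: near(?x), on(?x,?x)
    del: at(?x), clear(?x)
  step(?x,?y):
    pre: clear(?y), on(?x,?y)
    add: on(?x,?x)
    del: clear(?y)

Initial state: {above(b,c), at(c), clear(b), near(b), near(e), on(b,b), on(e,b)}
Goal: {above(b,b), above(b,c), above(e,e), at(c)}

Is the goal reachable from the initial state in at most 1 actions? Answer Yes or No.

1. grab(b)  →  {above(b,b), above(b,c), at(c), clear(b), near(e), on(e,b)}
2. step(e,b)  →  {above(b,b), above(b,c), at(c), near(e), on(e,b), on(e,e)}
3. grab(e)  →  {above(b,b), above(b,c), above(e,e), at(c), clear(e), on(e,b)}
optimal plan length = 3; 3 > 1

No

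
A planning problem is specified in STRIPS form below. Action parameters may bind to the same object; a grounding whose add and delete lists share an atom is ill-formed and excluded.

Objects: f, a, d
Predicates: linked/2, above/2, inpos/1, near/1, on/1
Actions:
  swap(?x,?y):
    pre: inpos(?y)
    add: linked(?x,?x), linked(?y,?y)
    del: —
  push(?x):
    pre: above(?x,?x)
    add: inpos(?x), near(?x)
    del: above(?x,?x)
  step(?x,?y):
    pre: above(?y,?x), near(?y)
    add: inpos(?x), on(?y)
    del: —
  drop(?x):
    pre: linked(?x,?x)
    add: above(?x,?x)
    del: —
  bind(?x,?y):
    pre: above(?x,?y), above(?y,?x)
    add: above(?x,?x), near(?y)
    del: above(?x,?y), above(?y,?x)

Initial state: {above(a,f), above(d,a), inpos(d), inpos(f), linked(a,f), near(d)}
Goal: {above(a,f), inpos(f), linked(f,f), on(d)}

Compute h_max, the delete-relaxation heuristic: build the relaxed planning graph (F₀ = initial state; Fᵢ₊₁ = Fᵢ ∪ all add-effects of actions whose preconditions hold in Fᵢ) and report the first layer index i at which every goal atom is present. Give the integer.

1

F0 = init (6 atoms)
F1 = F0 ∪ {inpos(a), linked(a,a), linked(d,d), linked(f,f), on(d)}  (11 atoms)
goal ⊆ F1  ⇒  h_max = 1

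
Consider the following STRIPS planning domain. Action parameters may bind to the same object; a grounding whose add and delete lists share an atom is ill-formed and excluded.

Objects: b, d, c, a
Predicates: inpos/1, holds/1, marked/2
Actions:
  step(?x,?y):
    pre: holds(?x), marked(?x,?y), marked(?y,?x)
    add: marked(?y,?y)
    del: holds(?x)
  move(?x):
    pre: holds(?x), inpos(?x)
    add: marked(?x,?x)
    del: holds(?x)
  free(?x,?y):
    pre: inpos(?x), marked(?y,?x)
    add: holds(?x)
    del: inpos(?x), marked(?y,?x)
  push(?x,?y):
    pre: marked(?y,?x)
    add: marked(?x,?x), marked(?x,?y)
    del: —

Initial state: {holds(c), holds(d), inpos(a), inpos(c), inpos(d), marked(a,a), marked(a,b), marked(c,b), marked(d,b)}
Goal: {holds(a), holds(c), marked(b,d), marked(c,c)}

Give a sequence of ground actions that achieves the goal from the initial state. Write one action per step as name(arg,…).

free(a,a); push(b,d); push(b,c); push(c,b)

1. free(a,a)  →  {holds(a), holds(c), holds(d), inpos(c), inpos(d), marked(a,b), marked(c,b), marked(d,b)}
2. push(b,d)  →  {holds(a), holds(c), holds(d), inpos(c), inpos(d), marked(a,b), marked(b,b), marked(b,d), marked(c,b), marked(d,b)}
3. push(b,c)  →  {holds(a), holds(c), holds(d), inpos(c), inpos(d), marked(a,b), marked(b,b), marked(b,c), marked(b,d), marked(c,b), marked(d,b)}
4. push(c,b)  →  {holds(a), holds(c), holds(d), inpos(c), inpos(d), marked(a,b), marked(b,b), marked(b,c), marked(b,d), marked(c,b), marked(c,c), marked(d,b)}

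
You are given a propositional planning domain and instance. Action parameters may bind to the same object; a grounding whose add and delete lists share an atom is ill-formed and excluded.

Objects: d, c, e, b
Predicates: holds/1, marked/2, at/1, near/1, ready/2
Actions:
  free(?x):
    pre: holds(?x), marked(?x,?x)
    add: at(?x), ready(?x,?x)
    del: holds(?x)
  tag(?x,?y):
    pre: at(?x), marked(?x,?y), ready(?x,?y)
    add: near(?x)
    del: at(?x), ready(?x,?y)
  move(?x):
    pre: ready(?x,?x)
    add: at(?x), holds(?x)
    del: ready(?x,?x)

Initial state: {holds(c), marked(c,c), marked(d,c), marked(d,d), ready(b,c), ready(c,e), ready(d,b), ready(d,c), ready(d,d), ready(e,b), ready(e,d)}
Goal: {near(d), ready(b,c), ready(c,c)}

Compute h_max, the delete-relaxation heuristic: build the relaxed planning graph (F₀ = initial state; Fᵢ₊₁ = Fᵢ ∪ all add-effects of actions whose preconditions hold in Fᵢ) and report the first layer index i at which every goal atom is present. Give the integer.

2

F0 = init (11 atoms)
F1 = F0 ∪ {at(c), at(d), holds(d), ready(c,c)}  (15 atoms)
F2 = F1 ∪ {near(c), near(d)}  (17 atoms)
goal ⊆ F2  ⇒  h_max = 2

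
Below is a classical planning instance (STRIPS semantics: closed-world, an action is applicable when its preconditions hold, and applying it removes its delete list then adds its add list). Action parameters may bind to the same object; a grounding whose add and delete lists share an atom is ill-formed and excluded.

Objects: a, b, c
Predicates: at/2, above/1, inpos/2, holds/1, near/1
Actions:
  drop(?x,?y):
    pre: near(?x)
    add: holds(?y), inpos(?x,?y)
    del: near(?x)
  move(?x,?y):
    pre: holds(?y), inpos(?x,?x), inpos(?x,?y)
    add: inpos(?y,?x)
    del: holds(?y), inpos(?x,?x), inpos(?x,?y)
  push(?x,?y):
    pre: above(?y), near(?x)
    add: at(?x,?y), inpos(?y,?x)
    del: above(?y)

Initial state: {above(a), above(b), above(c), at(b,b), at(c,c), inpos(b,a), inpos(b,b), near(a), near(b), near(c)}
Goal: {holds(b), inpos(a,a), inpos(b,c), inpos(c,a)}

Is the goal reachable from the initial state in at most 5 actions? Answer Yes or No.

Yes

1. drop(a,a)  →  {above(a), above(b), above(c), at(b,b), at(c,c), holds(a), inpos(a,a), inpos(b,a), inpos(b,b), near(b), near(c)}
2. drop(b,b)  →  {above(a), above(b), above(c), at(b,b), at(c,c), holds(a), holds(b), inpos(a,a), inpos(b,a), inpos(b,b), near(c)}
3. push(c,b)  →  {above(a), above(c), at(b,b), at(c,b), at(c,c), holds(a), holds(b), inpos(a,a), inpos(b,a), inpos(b,b), inpos(b,c), near(c)}
4. drop(c,a)  →  {above(a), above(c), at(b,b), at(c,b), at(c,c), holds(a), holds(b), inpos(a,a), inpos(b,a), inpos(b,b), inpos(b,c), inpos(c,a)}
optimal plan length = 4; 4 ≤ 5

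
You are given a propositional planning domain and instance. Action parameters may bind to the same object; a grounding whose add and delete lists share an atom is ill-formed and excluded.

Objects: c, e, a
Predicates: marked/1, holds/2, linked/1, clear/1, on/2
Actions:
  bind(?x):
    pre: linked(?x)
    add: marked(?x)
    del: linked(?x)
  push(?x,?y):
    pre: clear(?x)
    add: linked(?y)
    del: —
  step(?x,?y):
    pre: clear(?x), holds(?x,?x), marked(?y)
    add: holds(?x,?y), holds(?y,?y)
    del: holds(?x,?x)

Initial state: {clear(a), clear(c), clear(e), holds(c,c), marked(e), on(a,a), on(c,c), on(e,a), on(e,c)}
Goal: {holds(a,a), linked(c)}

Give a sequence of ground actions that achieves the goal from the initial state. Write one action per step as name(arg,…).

1. push(c,c)  →  {clear(a), clear(c), clear(e), holds(c,c), linked(c), marked(e), on(a,a), on(c,c), on(e,a), on(e,c)}
2. push(c,a)  →  {clear(a), clear(c), clear(e), holds(c,c), linked(a), linked(c), marked(e), on(a,a), on(c,c), on(e,a), on(e,c)}
3. bind(a)  →  {clear(a), clear(c), clear(e), holds(c,c), linked(c), marked(a), marked(e), on(a,a), on(c,c), on(e,a), on(e,c)}
4. step(c,a)  →  {clear(a), clear(c), clear(e), holds(a,a), holds(c,a), linked(c), marked(a), marked(e), on(a,a), on(c,c), on(e,a), on(e,c)}

push(c,c); push(c,a); bind(a); step(c,a)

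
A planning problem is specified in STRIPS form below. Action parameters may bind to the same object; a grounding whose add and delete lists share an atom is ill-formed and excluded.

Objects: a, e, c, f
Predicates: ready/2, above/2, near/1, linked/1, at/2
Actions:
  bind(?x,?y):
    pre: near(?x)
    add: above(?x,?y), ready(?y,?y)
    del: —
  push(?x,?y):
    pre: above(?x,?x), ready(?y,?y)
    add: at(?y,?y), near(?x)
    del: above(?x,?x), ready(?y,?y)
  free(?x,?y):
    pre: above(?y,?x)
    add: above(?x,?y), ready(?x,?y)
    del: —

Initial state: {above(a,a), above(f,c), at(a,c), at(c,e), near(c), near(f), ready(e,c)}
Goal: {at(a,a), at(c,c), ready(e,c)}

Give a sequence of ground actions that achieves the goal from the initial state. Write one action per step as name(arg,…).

1. bind(c,a)  →  {above(a,a), above(c,a), above(f,c), at(a,c), at(c,e), near(c), near(f), ready(a,a), ready(e,c)}
2. bind(c,c)  →  {above(a,a), above(c,a), above(c,c), above(f,c), at(a,c), at(c,e), near(c), near(f), ready(a,a), ready(c,c), ready(e,c)}
3. push(a,a)  →  {above(c,a), above(c,c), above(f,c), at(a,a), at(a,c), at(c,e), near(a), near(c), near(f), ready(c,c), ready(e,c)}
4. push(c,c)  →  {above(c,a), above(f,c), at(a,a), at(a,c), at(c,c), at(c,e), near(a), near(c), near(f), ready(e,c)}

bind(c,a); bind(c,c); push(a,a); push(c,c)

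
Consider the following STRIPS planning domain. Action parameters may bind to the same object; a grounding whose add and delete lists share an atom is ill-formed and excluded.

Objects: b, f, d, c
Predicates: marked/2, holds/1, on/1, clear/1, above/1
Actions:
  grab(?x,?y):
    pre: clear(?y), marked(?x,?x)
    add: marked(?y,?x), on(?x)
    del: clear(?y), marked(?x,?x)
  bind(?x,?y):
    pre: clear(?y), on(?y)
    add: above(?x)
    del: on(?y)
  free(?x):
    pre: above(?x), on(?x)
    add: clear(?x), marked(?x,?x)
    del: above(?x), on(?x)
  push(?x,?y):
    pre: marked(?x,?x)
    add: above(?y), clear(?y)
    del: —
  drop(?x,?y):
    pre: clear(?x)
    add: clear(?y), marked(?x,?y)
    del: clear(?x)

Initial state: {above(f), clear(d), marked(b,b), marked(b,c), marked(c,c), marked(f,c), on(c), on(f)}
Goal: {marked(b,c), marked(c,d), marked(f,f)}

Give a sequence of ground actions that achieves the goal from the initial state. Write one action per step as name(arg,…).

1. free(f)  →  {clear(d), clear(f), marked(b,b), marked(b,c), marked(c,c), marked(f,c), marked(f,f), on(c)}
2. push(b,c)  →  {above(c), clear(c), clear(d), clear(f), marked(b,b), marked(b,c), marked(c,c), marked(f,c), marked(f,f), on(c)}
3. drop(c,d)  →  {above(c), clear(d), clear(f), marked(b,b), marked(b,c), marked(c,c), marked(c,d), marked(f,c), marked(f,f), on(c)}

free(f); push(b,c); drop(c,d)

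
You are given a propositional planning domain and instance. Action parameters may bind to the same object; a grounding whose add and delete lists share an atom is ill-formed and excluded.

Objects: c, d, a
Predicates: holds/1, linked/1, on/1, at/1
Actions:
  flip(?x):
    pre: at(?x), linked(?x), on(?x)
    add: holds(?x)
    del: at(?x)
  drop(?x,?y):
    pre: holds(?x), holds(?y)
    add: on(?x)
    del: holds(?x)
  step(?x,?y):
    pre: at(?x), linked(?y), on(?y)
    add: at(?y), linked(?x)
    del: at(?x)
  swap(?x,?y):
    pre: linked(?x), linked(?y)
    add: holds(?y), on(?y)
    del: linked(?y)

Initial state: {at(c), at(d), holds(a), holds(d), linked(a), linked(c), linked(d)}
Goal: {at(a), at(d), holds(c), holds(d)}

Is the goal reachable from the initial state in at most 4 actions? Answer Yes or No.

Yes

1. drop(a,d)  →  {at(c), at(d), holds(d), linked(a), linked(c), linked(d), on(a)}
2. step(c,a)  →  {at(a), at(d), holds(d), linked(a), linked(c), linked(d), on(a)}
3. swap(c,c)  →  {at(a), at(d), holds(c), holds(d), linked(a), linked(d), on(a), on(c)}
optimal plan length = 3; 3 ≤ 4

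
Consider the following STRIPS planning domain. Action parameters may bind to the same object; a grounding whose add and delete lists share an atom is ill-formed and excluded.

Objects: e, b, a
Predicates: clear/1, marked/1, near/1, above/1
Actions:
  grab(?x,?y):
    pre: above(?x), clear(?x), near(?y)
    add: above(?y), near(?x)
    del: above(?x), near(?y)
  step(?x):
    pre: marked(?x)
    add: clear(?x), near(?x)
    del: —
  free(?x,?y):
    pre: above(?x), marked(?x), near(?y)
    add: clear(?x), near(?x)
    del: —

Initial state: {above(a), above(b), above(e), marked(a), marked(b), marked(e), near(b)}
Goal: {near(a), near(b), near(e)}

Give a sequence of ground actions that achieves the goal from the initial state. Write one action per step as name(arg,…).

1. step(e)  →  {above(a), above(b), above(e), clear(e), marked(a), marked(b), marked(e), near(b), near(e)}
2. step(a)  →  {above(a), above(b), above(e), clear(a), clear(e), marked(a), marked(b), marked(e), near(a), near(b), near(e)}

step(e); step(a)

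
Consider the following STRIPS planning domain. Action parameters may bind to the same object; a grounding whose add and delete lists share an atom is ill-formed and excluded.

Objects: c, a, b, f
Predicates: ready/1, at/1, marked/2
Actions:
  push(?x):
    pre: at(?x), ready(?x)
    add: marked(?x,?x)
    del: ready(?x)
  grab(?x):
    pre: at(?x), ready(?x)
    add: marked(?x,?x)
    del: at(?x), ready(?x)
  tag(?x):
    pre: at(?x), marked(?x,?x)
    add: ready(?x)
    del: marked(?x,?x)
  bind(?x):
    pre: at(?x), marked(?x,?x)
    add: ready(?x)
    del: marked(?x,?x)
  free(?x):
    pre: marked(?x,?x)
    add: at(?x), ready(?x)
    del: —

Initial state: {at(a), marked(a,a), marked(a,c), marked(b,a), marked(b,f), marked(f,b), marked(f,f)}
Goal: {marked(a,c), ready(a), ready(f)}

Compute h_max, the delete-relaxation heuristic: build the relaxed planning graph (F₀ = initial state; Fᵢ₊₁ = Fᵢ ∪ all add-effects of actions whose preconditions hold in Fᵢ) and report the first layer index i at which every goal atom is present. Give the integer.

F0 = init (7 atoms)
F1 = F0 ∪ {at(f), ready(a), ready(f)}  (10 atoms)
goal ⊆ F1  ⇒  h_max = 1

1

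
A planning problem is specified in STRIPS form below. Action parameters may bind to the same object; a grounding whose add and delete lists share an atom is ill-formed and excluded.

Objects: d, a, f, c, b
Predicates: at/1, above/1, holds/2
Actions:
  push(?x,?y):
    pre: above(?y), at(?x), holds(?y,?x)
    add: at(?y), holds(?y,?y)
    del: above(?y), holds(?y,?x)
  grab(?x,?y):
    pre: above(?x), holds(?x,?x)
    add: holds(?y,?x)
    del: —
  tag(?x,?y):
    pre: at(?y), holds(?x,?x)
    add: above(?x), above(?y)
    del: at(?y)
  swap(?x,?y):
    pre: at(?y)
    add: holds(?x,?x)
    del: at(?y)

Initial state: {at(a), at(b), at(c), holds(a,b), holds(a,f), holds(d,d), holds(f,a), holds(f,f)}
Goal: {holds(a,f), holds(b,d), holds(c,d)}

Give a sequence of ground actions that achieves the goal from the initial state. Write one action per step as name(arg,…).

1. tag(d,a)  →  {above(a), above(d), at(b), at(c), holds(a,b), holds(a,f), holds(d,d), holds(f,a), holds(f,f)}
2. grab(d,c)  →  {above(a), above(d), at(b), at(c), holds(a,b), holds(a,f), holds(c,d), holds(d,d), holds(f,a), holds(f,f)}
3. grab(d,b)  →  {above(a), above(d), at(b), at(c), holds(a,b), holds(a,f), holds(b,d), holds(c,d), holds(d,d), holds(f,a), holds(f,f)}

tag(d,a); grab(d,c); grab(d,b)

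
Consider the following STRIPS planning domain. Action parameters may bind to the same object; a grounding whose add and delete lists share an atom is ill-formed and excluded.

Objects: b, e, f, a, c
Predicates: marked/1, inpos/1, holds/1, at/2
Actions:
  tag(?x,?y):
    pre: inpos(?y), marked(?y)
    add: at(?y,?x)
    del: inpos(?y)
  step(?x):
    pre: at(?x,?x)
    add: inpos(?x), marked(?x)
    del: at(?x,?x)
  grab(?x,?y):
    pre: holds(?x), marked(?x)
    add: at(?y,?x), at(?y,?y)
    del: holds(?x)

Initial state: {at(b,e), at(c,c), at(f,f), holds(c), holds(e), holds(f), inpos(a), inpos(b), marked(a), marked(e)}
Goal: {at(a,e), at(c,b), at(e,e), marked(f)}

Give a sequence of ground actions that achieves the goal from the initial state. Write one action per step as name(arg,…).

1. tag(e,a)  →  {at(a,e), at(b,e), at(c,c), at(f,f), holds(c), holds(e), holds(f), inpos(b), marked(a), marked(e)}
2. step(f)  →  {at(a,e), at(b,e), at(c,c), holds(c), holds(e), holds(f), inpos(b), inpos(f), marked(a), marked(e), marked(f)}
3. step(c)  →  {at(a,e), at(b,e), holds(c), holds(e), holds(f), inpos(b), inpos(c), inpos(f), marked(a), marked(c), marked(e), marked(f)}
4. tag(b,c)  →  {at(a,e), at(b,e), at(c,b), holds(c), holds(e), holds(f), inpos(b), inpos(f), marked(a), marked(c), marked(e), marked(f)}
5. grab(e,e)  →  {at(a,e), at(b,e), at(c,b), at(e,e), holds(c), holds(f), inpos(b), inpos(f), marked(a), marked(c), marked(e), marked(f)}

tag(e,a); step(f); step(c); tag(b,c); grab(e,e)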